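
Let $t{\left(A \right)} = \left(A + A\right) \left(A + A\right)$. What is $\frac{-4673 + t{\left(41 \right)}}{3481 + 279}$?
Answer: $\frac{2051}{3760} \approx 0.54548$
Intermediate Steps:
$t{\left(A \right)} = 4 A^{2}$ ($t{\left(A \right)} = 2 A 2 A = 4 A^{2}$)
$\frac{-4673 + t{\left(41 \right)}}{3481 + 279} = \frac{-4673 + 4 \cdot 41^{2}}{3481 + 279} = \frac{-4673 + 4 \cdot 1681}{3760} = \left(-4673 + 6724\right) \frac{1}{3760} = 2051 \cdot \frac{1}{3760} = \frac{2051}{3760}$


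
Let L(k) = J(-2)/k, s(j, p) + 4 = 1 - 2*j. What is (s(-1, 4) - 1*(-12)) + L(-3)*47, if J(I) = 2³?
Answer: -343/3 ≈ -114.33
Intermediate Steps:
s(j, p) = -3 - 2*j (s(j, p) = -4 + (1 - 2*j) = -3 - 2*j)
J(I) = 8
L(k) = 8/k
(s(-1, 4) - 1*(-12)) + L(-3)*47 = ((-3 - 2*(-1)) - 1*(-12)) + (8/(-3))*47 = ((-3 + 2) + 12) + (8*(-⅓))*47 = (-1 + 12) - 8/3*47 = 11 - 376/3 = -343/3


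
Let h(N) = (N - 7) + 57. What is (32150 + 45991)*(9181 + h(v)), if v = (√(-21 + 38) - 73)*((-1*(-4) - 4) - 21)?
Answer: 841109724 - 1640961*√17 ≈ 8.3434e+8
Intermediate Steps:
v = 1533 - 21*√17 (v = (√17 - 73)*((4 - 4) - 21) = (-73 + √17)*(0 - 21) = (-73 + √17)*(-21) = 1533 - 21*√17 ≈ 1446.4)
h(N) = 50 + N (h(N) = (-7 + N) + 57 = 50 + N)
(32150 + 45991)*(9181 + h(v)) = (32150 + 45991)*(9181 + (50 + (1533 - 21*√17))) = 78141*(9181 + (1583 - 21*√17)) = 78141*(10764 - 21*√17) = 841109724 - 1640961*√17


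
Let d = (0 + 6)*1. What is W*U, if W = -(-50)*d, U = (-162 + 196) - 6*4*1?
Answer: 3000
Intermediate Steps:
d = 6 (d = 6*1 = 6)
U = 10 (U = 34 - 24*1 = 34 - 24 = 10)
W = 300 (W = -(-50)*6 = -5*(-60) = 300)
W*U = 300*10 = 3000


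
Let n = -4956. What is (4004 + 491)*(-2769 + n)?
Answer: -34723875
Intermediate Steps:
(4004 + 491)*(-2769 + n) = (4004 + 491)*(-2769 - 4956) = 4495*(-7725) = -34723875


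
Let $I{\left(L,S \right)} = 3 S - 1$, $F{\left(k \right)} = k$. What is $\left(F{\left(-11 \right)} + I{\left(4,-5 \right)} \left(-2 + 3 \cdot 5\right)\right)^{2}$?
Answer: $47961$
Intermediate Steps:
$I{\left(L,S \right)} = -1 + 3 S$
$\left(F{\left(-11 \right)} + I{\left(4,-5 \right)} \left(-2 + 3 \cdot 5\right)\right)^{2} = \left(-11 + \left(-1 + 3 \left(-5\right)\right) \left(-2 + 3 \cdot 5\right)\right)^{2} = \left(-11 + \left(-1 - 15\right) \left(-2 + 15\right)\right)^{2} = \left(-11 - 208\right)^{2} = \left(-219\right)^{2} = 47961$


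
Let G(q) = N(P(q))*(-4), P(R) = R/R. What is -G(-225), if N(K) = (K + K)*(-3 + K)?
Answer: -16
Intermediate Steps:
P(R) = 1
N(K) = 2*K*(-3 + K) (N(K) = (2*K)*(-3 + K) = 2*K*(-3 + K))
G(q) = 16 (G(q) = (2*1*(-3 + 1))*(-4) = (2*1*(-2))*(-4) = -4*(-4) = 16)
-G(-225) = -1*16 = -16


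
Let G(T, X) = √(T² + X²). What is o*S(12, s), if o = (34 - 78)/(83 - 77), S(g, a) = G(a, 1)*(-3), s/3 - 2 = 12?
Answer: 22*√1765 ≈ 924.26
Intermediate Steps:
s = 42 (s = 6 + 3*12 = 6 + 36 = 42)
S(g, a) = -3*√(1 + a²) (S(g, a) = √(a² + 1²)*(-3) = √(a² + 1)*(-3) = √(1 + a²)*(-3) = -3*√(1 + a²))
o = -22/3 (o = -44/6 = -44*⅙ = -22/3 ≈ -7.3333)
o*S(12, s) = -(-22)*√(1 + 42²) = -(-22)*√(1 + 1764) = -(-22)*√1765 = 22*√1765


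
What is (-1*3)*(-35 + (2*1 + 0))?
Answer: 99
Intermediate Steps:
(-1*3)*(-35 + (2*1 + 0)) = -3*(-35 + (2 + 0)) = -3*(-35 + 2) = -3*(-33) = 99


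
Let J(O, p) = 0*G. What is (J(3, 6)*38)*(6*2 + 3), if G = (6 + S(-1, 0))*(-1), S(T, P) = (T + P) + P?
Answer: 0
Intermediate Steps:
S(T, P) = T + 2*P (S(T, P) = (P + T) + P = T + 2*P)
G = -5 (G = (6 + (-1 + 2*0))*(-1) = (6 + (-1 + 0))*(-1) = (6 - 1)*(-1) = 5*(-1) = -5)
J(O, p) = 0 (J(O, p) = 0*(-5) = 0)
(J(3, 6)*38)*(6*2 + 3) = (0*38)*(6*2 + 3) = 0*(12 + 3) = 0*15 = 0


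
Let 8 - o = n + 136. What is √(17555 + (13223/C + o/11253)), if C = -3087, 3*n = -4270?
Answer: 2*√225001315295/7161 ≈ 132.48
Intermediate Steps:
n = -4270/3 (n = (⅓)*(-4270) = -4270/3 ≈ -1423.3)
o = 3886/3 (o = 8 - (-4270/3 + 136) = 8 - 1*(-3862/3) = 8 + 3862/3 = 3886/3 ≈ 1295.3)
√(17555 + (13223/C + o/11253)) = √(17555 + (13223/(-3087) + (3886/3)/11253)) = √(17555 + (13223*(-1/3087) + (3886/3)*(1/11253))) = √(17555 + (-1889/441 + 3886/33759)) = √(17555 - 6895225/1654191) = √(29032427780/1654191) = 2*√225001315295/7161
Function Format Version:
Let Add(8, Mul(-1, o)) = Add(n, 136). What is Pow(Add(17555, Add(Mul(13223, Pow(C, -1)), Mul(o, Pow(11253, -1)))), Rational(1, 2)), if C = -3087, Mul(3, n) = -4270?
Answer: Mul(Rational(2, 7161), Pow(225001315295, Rational(1, 2))) ≈ 132.48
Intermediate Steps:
n = Rational(-4270, 3) (n = Mul(Rational(1, 3), -4270) = Rational(-4270, 3) ≈ -1423.3)
o = Rational(3886, 3) (o = Add(8, Mul(-1, Add(Rational(-4270, 3), 136))) = Add(8, Mul(-1, Rational(-3862, 3))) = Add(8, Rational(3862, 3)) = Rational(3886, 3) ≈ 1295.3)
Pow(Add(17555, Add(Mul(13223, Pow(C, -1)), Mul(o, Pow(11253, -1)))), Rational(1, 2)) = Pow(Add(17555, Add(Mul(13223, Pow(-3087, -1)), Mul(Rational(3886, 3), Pow(11253, -1)))), Rational(1, 2)) = Pow(Add(17555, Add(Mul(13223, Rational(-1, 3087)), Mul(Rational(3886, 3), Rational(1, 11253)))), Rational(1, 2)) = Pow(Add(17555, Add(Rational(-1889, 441), Rational(3886, 33759))), Rational(1, 2)) = Pow(Add(17555, Rational(-6895225, 1654191)), Rational(1, 2)) = Pow(Rational(29032427780, 1654191), Rational(1, 2)) = Mul(Rational(2, 7161), Pow(225001315295, Rational(1, 2)))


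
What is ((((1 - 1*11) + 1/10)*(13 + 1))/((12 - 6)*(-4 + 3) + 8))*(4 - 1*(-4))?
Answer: -2772/5 ≈ -554.40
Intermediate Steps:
((((1 - 1*11) + 1/10)*(13 + 1))/((12 - 6)*(-4 + 3) + 8))*(4 - 1*(-4)) = ((((1 - 11) + 1/10)*14)/(6*(-1) + 8))*(4 + 4) = (((-10 + 1/10)*14)/(-6 + 8))*8 = (-99/10*14/2)*8 = -693/5*1/2*8 = -693/10*8 = -2772/5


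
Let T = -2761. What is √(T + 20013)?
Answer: 2*√4313 ≈ 131.35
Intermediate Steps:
√(T + 20013) = √(-2761 + 20013) = √17252 = 2*√4313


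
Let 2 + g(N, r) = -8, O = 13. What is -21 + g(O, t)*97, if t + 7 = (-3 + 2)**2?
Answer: -991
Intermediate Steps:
t = -6 (t = -7 + (-3 + 2)**2 = -7 + (-1)**2 = -7 + 1 = -6)
g(N, r) = -10 (g(N, r) = -2 - 8 = -10)
-21 + g(O, t)*97 = -21 - 10*97 = -21 - 970 = -991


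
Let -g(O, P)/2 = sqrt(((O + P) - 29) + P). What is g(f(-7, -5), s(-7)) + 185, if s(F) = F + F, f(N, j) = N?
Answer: 185 - 16*I ≈ 185.0 - 16.0*I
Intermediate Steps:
s(F) = 2*F
g(O, P) = -2*sqrt(-29 + O + 2*P) (g(O, P) = -2*sqrt(((O + P) - 29) + P) = -2*sqrt((-29 + O + P) + P) = -2*sqrt(-29 + O + 2*P))
g(f(-7, -5), s(-7)) + 185 = -2*sqrt(-29 - 7 + 2*(2*(-7))) + 185 = -2*sqrt(-29 - 7 + 2*(-14)) + 185 = -2*sqrt(-29 - 7 - 28) + 185 = -16*I + 185 = 185 - 16*I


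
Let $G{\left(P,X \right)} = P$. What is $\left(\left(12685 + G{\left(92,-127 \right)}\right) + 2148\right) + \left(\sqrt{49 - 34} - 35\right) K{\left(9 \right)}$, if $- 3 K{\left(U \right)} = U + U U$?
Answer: $15975 - 30 \sqrt{15} \approx 15859.0$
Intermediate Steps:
$K{\left(U \right)} = - \frac{U}{3} - \frac{U^{2}}{3}$ ($K{\left(U \right)} = - \frac{U + U U}{3} = - \frac{U + U^{2}}{3} = - \frac{U}{3} - \frac{U^{2}}{3}$)
$\left(\left(12685 + G{\left(92,-127 \right)}\right) + 2148\right) + \left(\sqrt{49 - 34} - 35\right) K{\left(9 \right)} = \left(\left(12685 + 92\right) + 2148\right) + \left(\sqrt{49 - 34} - 35\right) \left(\left(- \frac{1}{3}\right) 9 \left(1 + 9\right)\right) = \left(12777 + 2148\right) + \left(\sqrt{15} - 35\right) \left(\left(- \frac{1}{3}\right) 9 \cdot 10\right) = 14925 + \left(-35 + \sqrt{15}\right) \left(-30\right) = 14925 + \left(1050 - 30 \sqrt{15}\right) = 15975 - 30 \sqrt{15}$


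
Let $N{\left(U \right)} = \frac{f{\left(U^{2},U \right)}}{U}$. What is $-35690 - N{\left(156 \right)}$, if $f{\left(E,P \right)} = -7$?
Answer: $- \frac{5567633}{156} \approx -35690.0$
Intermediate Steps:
$N{\left(U \right)} = - \frac{7}{U}$
$-35690 - N{\left(156 \right)} = -35690 - - \frac{7}{156} = -35690 + \frac{7}{156} = - \frac{5567633}{156}$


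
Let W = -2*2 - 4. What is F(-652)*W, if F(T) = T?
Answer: 5216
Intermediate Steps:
W = -8 (W = -4 - 4 = -8)
F(-652)*W = -652*(-8) = 5216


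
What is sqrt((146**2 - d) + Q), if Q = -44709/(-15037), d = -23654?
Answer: sqrt(10168900553163)/15037 ≈ 212.07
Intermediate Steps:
Q = 44709/15037 (Q = -44709*(-1/15037) = 44709/15037 ≈ 2.9733)
sqrt((146**2 - d) + Q) = sqrt((146**2 - 1*(-23654)) + 44709/15037) = sqrt((21316 + 23654) + 44709/15037) = sqrt(44970 + 44709/15037) = sqrt(676258599/15037) = sqrt(10168900553163)/15037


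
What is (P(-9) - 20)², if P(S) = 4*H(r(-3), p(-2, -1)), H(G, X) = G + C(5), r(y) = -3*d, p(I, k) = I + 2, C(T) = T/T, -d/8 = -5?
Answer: 246016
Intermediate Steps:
d = 40 (d = -8*(-5) = 40)
C(T) = 1
p(I, k) = 2 + I
r(y) = -120 (r(y) = -3*40 = -120)
H(G, X) = 1 + G (H(G, X) = G + 1 = 1 + G)
P(S) = -476 (P(S) = 4*(1 - 120) = 4*(-119) = -476)
(P(-9) - 20)² = (-476 - 20)² = (-496)² = 246016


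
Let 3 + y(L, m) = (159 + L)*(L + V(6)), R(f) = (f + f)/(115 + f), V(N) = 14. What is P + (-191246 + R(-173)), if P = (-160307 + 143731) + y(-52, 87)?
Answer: -6144666/29 ≈ -2.1189e+5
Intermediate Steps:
R(f) = 2*f/(115 + f) (R(f) = (2*f)/(115 + f) = 2*f/(115 + f))
y(L, m) = -3 + (14 + L)*(159 + L) (y(L, m) = -3 + (159 + L)*(L + 14) = -3 + (159 + L)*(14 + L) = -3 + (14 + L)*(159 + L))
P = -20645 (P = (-160307 + 143731) + (2223 + (-52)² + 173*(-52)) = -16576 + (2223 + 2704 - 8996) = -16576 - 4069 = -20645)
P + (-191246 + R(-173)) = -20645 + (-191246 + 2*(-173)/(115 - 173)) = -20645 + (-191246 + 2*(-173)/(-58)) = -20645 + (-191246 + 2*(-173)*(-1/58)) = -20645 + (-191246 + 173/29) = -20645 - 5545961/29 = -6144666/29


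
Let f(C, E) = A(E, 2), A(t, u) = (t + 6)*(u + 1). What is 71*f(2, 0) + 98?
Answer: 1376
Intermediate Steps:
A(t, u) = (1 + u)*(6 + t) (A(t, u) = (6 + t)*(1 + u) = (1 + u)*(6 + t))
f(C, E) = 18 + 3*E (f(C, E) = 6 + E + 6*2 + E*2 = 6 + E + 12 + 2*E = 18 + 3*E)
71*f(2, 0) + 98 = 71*(18 + 3*0) + 98 = 71*(18 + 0) + 98 = 71*18 + 98 = 1278 + 98 = 1376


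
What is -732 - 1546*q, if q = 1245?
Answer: -1925502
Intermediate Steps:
-732 - 1546*q = -732 - 1546*1245 = -732 - 1924770 = -1925502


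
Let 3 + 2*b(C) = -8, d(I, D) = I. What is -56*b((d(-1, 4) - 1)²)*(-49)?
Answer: -15092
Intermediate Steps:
b(C) = -11/2 (b(C) = -3/2 + (½)*(-8) = -3/2 - 4 = -11/2)
-56*b((d(-1, 4) - 1)²)*(-49) = -56*(-11/2)*(-49) = 308*(-49) = -15092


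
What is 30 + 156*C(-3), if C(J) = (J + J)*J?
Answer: 2838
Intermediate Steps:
C(J) = 2*J² (C(J) = (2*J)*J = 2*J²)
30 + 156*C(-3) = 30 + 156*(2*(-3)²) = 30 + 156*(2*9) = 30 + 156*18 = 30 + 2808 = 2838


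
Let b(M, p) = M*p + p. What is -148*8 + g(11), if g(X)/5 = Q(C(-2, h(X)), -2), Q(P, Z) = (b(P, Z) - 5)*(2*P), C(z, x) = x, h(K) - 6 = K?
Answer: -8154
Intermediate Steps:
h(K) = 6 + K
b(M, p) = p + M*p
Q(P, Z) = 2*P*(-5 + Z*(1 + P)) (Q(P, Z) = (Z*(1 + P) - 5)*(2*P) = (-5 + Z*(1 + P))*(2*P) = 2*P*(-5 + Z*(1 + P)))
g(X) = 10*(-19 - 2*X)*(6 + X) (g(X) = 5*(2*(6 + X)*(-5 - 2*(1 + (6 + X)))) = 5*(2*(6 + X)*(-5 - 2*(7 + X))) = 5*(2*(6 + X)*(-5 + (-14 - 2*X))) = 5*(2*(6 + X)*(-19 - 2*X)) = 5*(2*(-19 - 2*X)*(6 + X)) = 10*(-19 - 2*X)*(6 + X))
-148*8 + g(11) = -148*8 - 10*(6 + 11)*(19 + 2*11) = -1184 - 10*17*(19 + 22) = -1184 - 10*17*41 = -1184 - 6970 = -8154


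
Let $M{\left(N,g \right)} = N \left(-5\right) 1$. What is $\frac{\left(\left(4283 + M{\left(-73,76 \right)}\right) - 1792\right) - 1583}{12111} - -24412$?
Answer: $\frac{295655005}{12111} \approx 24412.0$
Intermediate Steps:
$M{\left(N,g \right)} = - 5 N$ ($M{\left(N,g \right)} = - 5 N 1 = - 5 N$)
$\frac{\left(\left(4283 + M{\left(-73,76 \right)}\right) - 1792\right) - 1583}{12111} - -24412 = \frac{\left(\left(4283 - -365\right) - 1792\right) - 1583}{12111} - -24412 = \left(\left(\left(4283 + 365\right) - 1792\right) - 1583\right) \frac{1}{12111} + 24412 = \left(\left(4648 - 1792\right) - 1583\right) \frac{1}{12111} + 24412 = \left(2856 - 1583\right) \frac{1}{12111} + 24412 = 1273 \cdot \frac{1}{12111} + 24412 = \frac{1273}{12111} + 24412 = \frac{295655005}{12111}$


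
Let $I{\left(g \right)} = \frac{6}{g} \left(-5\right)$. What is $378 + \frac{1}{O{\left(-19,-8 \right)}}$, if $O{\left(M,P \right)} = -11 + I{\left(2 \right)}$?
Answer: $\frac{9827}{26} \approx 377.96$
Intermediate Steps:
$I{\left(g \right)} = - \frac{30}{g}$
$O{\left(M,P \right)} = -26$ ($O{\left(M,P \right)} = -11 - \frac{30}{2} = -11 - 15 = -26$)
$378 + \frac{1}{O{\left(-19,-8 \right)}} = 378 + \frac{1}{-26} = 378 - \frac{1}{26} = \frac{9827}{26}$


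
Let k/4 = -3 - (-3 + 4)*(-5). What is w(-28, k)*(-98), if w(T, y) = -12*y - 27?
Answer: 12054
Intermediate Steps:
k = 8 (k = 4*(-3 - (-3 + 4)*(-5)) = 4*(-3 - (-5)) = 4*(-3 - 1*(-5)) = 4*(-3 + 5) = 4*2 = 8)
w(T, y) = -27 - 12*y
w(-28, k)*(-98) = (-27 - 12*8)*(-98) = (-27 - 96)*(-98) = -123*(-98) = 12054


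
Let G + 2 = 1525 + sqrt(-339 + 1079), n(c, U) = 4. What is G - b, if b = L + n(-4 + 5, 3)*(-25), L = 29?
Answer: 1594 + 2*sqrt(185) ≈ 1621.2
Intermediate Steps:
b = -71 (b = 29 + 4*(-25) = 29 - 100 = -71)
G = 1523 + 2*sqrt(185) (G = -2 + (1525 + sqrt(-339 + 1079)) = -2 + (1525 + sqrt(740)) = -2 + (1525 + 2*sqrt(185)) = 1523 + 2*sqrt(185) ≈ 1550.2)
G - b = (1523 + 2*sqrt(185)) - 1*(-71) = (1523 + 2*sqrt(185)) + 71 = 1594 + 2*sqrt(185)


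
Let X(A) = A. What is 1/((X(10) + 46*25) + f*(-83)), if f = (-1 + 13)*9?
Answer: -1/7804 ≈ -0.00012814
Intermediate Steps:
f = 108 (f = 12*9 = 108)
1/((X(10) + 46*25) + f*(-83)) = 1/((10 + 46*25) + 108*(-83)) = 1/((10 + 1150) - 8964) = 1/(1160 - 8964) = 1/(-7804) = -1/7804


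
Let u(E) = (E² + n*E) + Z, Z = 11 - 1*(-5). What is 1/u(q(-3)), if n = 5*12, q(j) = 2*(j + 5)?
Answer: 1/272 ≈ 0.0036765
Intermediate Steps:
q(j) = 10 + 2*j (q(j) = 2*(5 + j) = 10 + 2*j)
n = 60
Z = 16 (Z = 11 + 5 = 16)
u(E) = 16 + E² + 60*E (u(E) = (E² + 60*E) + 16 = 16 + E² + 60*E)
1/u(q(-3)) = 1/(16 + (10 + 2*(-3))² + 60*(10 + 2*(-3))) = 1/(16 + (10 - 6)² + 60*(10 - 6)) = 1/(16 + 4² + 60*4) = 1/(16 + 16 + 240) = 1/272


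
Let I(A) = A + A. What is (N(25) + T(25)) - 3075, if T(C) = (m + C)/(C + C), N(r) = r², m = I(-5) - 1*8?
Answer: -122493/50 ≈ -2449.9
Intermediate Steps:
I(A) = 2*A
m = -18 (m = 2*(-5) - 1*8 = -10 - 8 = -18)
T(C) = (-18 + C)/(2*C) (T(C) = (-18 + C)/(C + C) = (-18 + C)/((2*C)) = (-18 + C)*(1/(2*C)) = (-18 + C)/(2*C))
(N(25) + T(25)) - 3075 = (25² + (½)*(-18 + 25)/25) - 3075 = (625 + (½)*(1/25)*7) - 3075 = (625 + 7/50) - 3075 = 31257/50 - 3075 = -122493/50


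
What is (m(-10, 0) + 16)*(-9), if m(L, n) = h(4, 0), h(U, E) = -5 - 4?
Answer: -63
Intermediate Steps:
h(U, E) = -9
m(L, n) = -9
(m(-10, 0) + 16)*(-9) = (-9 + 16)*(-9) = 7*(-9) = -63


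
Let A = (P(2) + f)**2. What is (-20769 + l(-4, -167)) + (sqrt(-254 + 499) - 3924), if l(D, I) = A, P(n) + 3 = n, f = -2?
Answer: -24684 + 7*sqrt(5) ≈ -24668.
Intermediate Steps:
P(n) = -3 + n
A = 9 (A = ((-3 + 2) - 2)**2 = (-1 - 2)**2 = (-3)**2 = 9)
l(D, I) = 9
(-20769 + l(-4, -167)) + (sqrt(-254 + 499) - 3924) = (-20769 + 9) + (sqrt(-254 + 499) - 3924) = -20760 + (sqrt(245) - 3924) = -20760 + (7*sqrt(5) - 3924) = -20760 + (-3924 + 7*sqrt(5)) = -24684 + 7*sqrt(5)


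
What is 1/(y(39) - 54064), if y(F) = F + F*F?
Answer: -1/52504 ≈ -1.9046e-5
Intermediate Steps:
y(F) = F + F²
1/(y(39) - 54064) = 1/(39*(1 + 39) - 54064) = 1/(39*40 - 54064) = 1/(1560 - 54064) = 1/(-52504) = -1/52504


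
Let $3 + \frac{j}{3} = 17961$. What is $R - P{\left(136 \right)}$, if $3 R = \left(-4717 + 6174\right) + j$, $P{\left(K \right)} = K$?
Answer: $\frac{54923}{3} \approx 18308.0$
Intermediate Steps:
$j = 53874$ ($j = -9 + 3 \cdot 17961 = -9 + 53883 = 53874$)
$R = \frac{55331}{3}$ ($R = \frac{\left(-4717 + 6174\right) + 53874}{3} = \frac{1457 + 53874}{3} = \frac{1}{3} \cdot 55331 = \frac{55331}{3} \approx 18444.0$)
$R - P{\left(136 \right)} = \frac{55331}{3} - 136 = \frac{54923}{3}$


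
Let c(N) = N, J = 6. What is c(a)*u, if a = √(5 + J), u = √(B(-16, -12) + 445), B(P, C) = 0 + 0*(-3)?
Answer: √4895 ≈ 69.964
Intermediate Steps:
B(P, C) = 0 (B(P, C) = 0 + 0 = 0)
u = √445 (u = √(0 + 445) = √445 ≈ 21.095)
a = √11 (a = √(5 + 6) = √11 ≈ 3.3166)
c(a)*u = √11*√445 = √4895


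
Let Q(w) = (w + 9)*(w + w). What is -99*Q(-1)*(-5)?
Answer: -7920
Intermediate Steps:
Q(w) = 2*w*(9 + w) (Q(w) = (9 + w)*(2*w) = 2*w*(9 + w))
-99*Q(-1)*(-5) = -198*(-1)*(9 - 1)*(-5) = -198*(-1)*8*(-5) = -99*(-16)*(-5) = 1584*(-5) = -7920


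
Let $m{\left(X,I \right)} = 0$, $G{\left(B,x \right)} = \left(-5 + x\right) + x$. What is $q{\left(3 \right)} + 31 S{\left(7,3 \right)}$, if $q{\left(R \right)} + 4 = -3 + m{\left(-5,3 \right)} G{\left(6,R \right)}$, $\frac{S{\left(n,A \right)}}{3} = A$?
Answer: $272$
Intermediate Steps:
$G{\left(B,x \right)} = -5 + 2 x$
$S{\left(n,A \right)} = 3 A$
$q{\left(R \right)} = -7$ ($q{\left(R \right)} = -4 - \left(3 + 0 \left(-5 + 2 R\right)\right) = -4 + \left(-3 + 0\right) = -4 - 3 = -7$)
$q{\left(3 \right)} + 31 S{\left(7,3 \right)} = -7 + 31 \cdot 3 \cdot 3 = -7 + 31 \cdot 9 = -7 + 279 = 272$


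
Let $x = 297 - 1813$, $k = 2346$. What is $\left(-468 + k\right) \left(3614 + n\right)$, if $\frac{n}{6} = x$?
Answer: $-10295196$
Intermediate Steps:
$x = -1516$
$n = -9096$ ($n = 6 \left(-1516\right) = -9096$)
$\left(-468 + k\right) \left(3614 + n\right) = \left(-468 + 2346\right) \left(3614 - 9096\right) = 1878 \left(-5482\right) = -10295196$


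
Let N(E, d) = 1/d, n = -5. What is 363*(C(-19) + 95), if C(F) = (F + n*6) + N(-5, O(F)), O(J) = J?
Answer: 316899/19 ≈ 16679.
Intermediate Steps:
C(F) = -30 + F + 1/F (C(F) = (F - 5*6) + 1/F = (F - 30) + 1/F = (-30 + F) + 1/F = -30 + F + 1/F)
363*(C(-19) + 95) = 363*((-30 - 19 + 1/(-19)) + 95) = 363*((-30 - 19 - 1/19) + 95) = 363*(-932/19 + 95) = 363*(873/19) = 316899/19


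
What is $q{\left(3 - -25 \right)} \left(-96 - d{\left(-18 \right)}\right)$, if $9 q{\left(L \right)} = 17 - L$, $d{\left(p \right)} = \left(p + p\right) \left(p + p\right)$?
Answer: $\frac{5104}{3} \approx 1701.3$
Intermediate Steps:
$d{\left(p \right)} = 4 p^{2}$ ($d{\left(p \right)} = 2 p 2 p = 4 p^{2}$)
$q{\left(L \right)} = \frac{17}{9} - \frac{L}{9}$ ($q{\left(L \right)} = \frac{17 - L}{9} = \frac{17}{9} - \frac{L}{9}$)
$q{\left(3 - -25 \right)} \left(-96 - d{\left(-18 \right)}\right) = \left(\frac{17}{9} - \frac{3 - -25}{9}\right) \left(-96 - 4 \left(-18\right)^{2}\right) = \left(\frac{17}{9} - \frac{3 + 25}{9}\right) \left(-96 - 4 \cdot 324\right) = \left(\frac{17}{9} - \frac{28}{9}\right) \left(-96 - 1296\right) = \left(- \frac{11}{9}\right) \left(-1392\right) = \frac{5104}{3}$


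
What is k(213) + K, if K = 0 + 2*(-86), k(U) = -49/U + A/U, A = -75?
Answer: -36760/213 ≈ -172.58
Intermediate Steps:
k(U) = -124/U (k(U) = -49/U - 75/U = -124/U)
K = -172 (K = 0 - 172 = -172)
k(213) + K = -124/213 - 172 = -36760/213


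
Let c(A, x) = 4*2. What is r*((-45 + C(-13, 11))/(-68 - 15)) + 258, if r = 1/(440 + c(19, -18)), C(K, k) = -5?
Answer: 4796761/18592 ≈ 258.00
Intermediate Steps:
c(A, x) = 8
r = 1/448 (r = 1/(440 + 8) = 1/448 ≈ 0.0022321)
r*((-45 + C(-13, 11))/(-68 - 15)) + 258 = ((-45 - 5)/(-68 - 15))/448 + 258 = (-50/(-83))/448 + 258 = (-50*(-1/83))/448 + 258 = (1/448)*(50/83) + 258 = 25/18592 + 258 = 4796761/18592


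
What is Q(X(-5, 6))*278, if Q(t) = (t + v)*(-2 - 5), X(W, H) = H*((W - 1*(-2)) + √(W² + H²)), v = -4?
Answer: 42812 - 11676*√61 ≈ -48381.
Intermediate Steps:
X(W, H) = H*(2 + W + √(H² + W²)) (X(W, H) = H*((W + 2) + √(H² + W²)) = H*((2 + W) + √(H² + W²)) = H*(2 + W + √(H² + W²)))
Q(t) = 28 - 7*t (Q(t) = (t - 4)*(-2 - 5) = (-4 + t)*(-7) = 28 - 7*t)
Q(X(-5, 6))*278 = (28 - 42*(2 - 5 + √(6² + (-5)²)))*278 = (28 - 42*(2 - 5 + √(36 + 25)))*278 = (28 - 42*(2 - 5 + √61))*278 = (28 - 42*(-3 + √61))*278 = (28 - 7*(-18 + 6*√61))*278 = (28 + (126 - 42*√61))*278 = (154 - 42*√61)*278 = 42812 - 11676*√61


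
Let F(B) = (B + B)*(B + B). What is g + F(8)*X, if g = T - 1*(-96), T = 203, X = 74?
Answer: 19243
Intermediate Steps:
F(B) = 4*B**2 (F(B) = (2*B)*(2*B) = 4*B**2)
g = 299 (g = 203 - 1*(-96) = 203 + 96 = 299)
g + F(8)*X = 299 + (4*8**2)*74 = 299 + (4*64)*74 = 299 + 256*74 = 299 + 18944 = 19243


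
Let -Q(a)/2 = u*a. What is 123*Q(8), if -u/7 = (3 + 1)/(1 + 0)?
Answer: 55104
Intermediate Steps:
u = -28 (u = -7*(3 + 1)/(1 + 0) = -28/1 = -28 ≈ -28.000)
Q(a) = 56*a (Q(a) = -(-56)*a = 56*a)
123*Q(8) = 123*(56*8) = 123*448 = 55104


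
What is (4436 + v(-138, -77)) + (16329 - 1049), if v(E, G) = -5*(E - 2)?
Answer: 20416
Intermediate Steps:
v(E, G) = 10 - 5*E (v(E, G) = -5*(-2 + E) = 10 - 5*E)
(4436 + v(-138, -77)) + (16329 - 1049) = (4436 + (10 - 5*(-138))) + (16329 - 1049) = (4436 + (10 + 690)) + 15280 = (4436 + 700) + 15280 = 5136 + 15280 = 20416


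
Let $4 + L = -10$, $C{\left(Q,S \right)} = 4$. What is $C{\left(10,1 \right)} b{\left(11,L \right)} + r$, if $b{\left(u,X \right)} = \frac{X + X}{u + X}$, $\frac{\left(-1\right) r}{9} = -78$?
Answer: $\frac{2218}{3} \approx 739.33$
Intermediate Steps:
$L = -14$ ($L = -4 - 10 = -14$)
$r = 702$ ($r = \left(-9\right) \left(-78\right) = 702$)
$b{\left(u,X \right)} = \frac{2 X}{X + u}$
$C{\left(10,1 \right)} b{\left(11,L \right)} + r = 4 \cdot 2 \left(-14\right) \frac{1}{-14 + 11} + 702 = 4 \cdot 2 \left(-14\right) \frac{1}{-3} + 702 = 4 \cdot 2 \left(-14\right) \left(- \frac{1}{3}\right) + 702 = 4 \cdot \frac{28}{3} + 702 = \frac{112}{3} + 702 = \frac{2218}{3}$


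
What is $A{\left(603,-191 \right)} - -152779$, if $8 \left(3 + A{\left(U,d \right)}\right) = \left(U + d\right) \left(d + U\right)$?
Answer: $173994$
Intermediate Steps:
$A{\left(U,d \right)} = -3 + \frac{\left(U + d\right)^{2}}{8}$ ($A{\left(U,d \right)} = -3 + \frac{\left(U + d\right) \left(d + U\right)}{8} = -3 + \frac{\left(U + d\right) \left(U + d\right)}{8} = -3 + \frac{\left(U + d\right)^{2}}{8}$)
$A{\left(603,-191 \right)} - -152779 = \left(-3 + \frac{\left(603 - 191\right)^{2}}{8}\right) - -152779 = \left(-3 + \frac{412^{2}}{8}\right) + 152779 = \left(-3 + \frac{1}{8} \cdot 169744\right) + 152779 = \left(-3 + 21218\right) + 152779 = 21215 + 152779 = 173994$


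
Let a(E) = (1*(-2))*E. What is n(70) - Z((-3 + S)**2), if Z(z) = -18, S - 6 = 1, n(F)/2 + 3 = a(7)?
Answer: -16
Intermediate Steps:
a(E) = -2*E
n(F) = -34 (n(F) = -6 + 2*(-2*7) = -6 + 2*(-14) = -6 - 28 = -34)
S = 7 (S = 6 + 1 = 7)
n(70) - Z((-3 + S)**2) = -34 - 1*(-18) = -34 + 18 = -16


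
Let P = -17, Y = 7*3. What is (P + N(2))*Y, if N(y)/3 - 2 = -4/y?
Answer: -357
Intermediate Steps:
N(y) = 6 - 12/y (N(y) = 6 + 3*(-4/y) = 6 - 12/y)
Y = 21
(P + N(2))*Y = (-17 + (6 - 12/2))*21 = (-17 + (6 - 12*½))*21 = (-17 + (6 - 6))*21 = (-17 + 0)*21 = -17*21 = -357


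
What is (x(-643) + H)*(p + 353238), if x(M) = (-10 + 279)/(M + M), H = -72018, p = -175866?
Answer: -8213690872062/643 ≈ -1.2774e+10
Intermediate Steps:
x(M) = 269/(2*M) (x(M) = 269/((2*M)) = 269*(1/(2*M)) = 269/(2*M))
(x(-643) + H)*(p + 353238) = ((269/2)/(-643) - 72018)*(-175866 + 353238) = ((269/2)*(-1/643) - 72018)*177372 = (-269/1286 - 72018)*177372 = -92615417/1286*177372 = -8213690872062/643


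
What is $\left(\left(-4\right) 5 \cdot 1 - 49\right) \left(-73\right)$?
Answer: $5037$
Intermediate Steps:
$\left(\left(-4\right) 5 \cdot 1 - 49\right) \left(-73\right) = \left(\left(-20\right) 1 + \left(-70 + 21\right)\right) \left(-73\right) = \left(-20 - 49\right) \left(-73\right) = \left(-69\right) \left(-73\right) = 5037$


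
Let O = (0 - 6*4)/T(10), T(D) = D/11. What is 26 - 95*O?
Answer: 2534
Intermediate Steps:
T(D) = D/11 (T(D) = D*(1/11) = D/11)
O = -132/5 (O = (0 - 6*4)/(((1/11)*10)) = (0 - 24)/(10/11) = -24*11/10 = -132/5 ≈ -26.400)
26 - 95*O = 26 - 95*(-132/5) = 26 + 2508 = 2534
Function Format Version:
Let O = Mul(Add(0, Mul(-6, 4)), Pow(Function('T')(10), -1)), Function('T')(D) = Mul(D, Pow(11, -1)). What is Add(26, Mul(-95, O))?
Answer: 2534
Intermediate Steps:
Function('T')(D) = Mul(Rational(1, 11), D) (Function('T')(D) = Mul(D, Rational(1, 11)) = Mul(Rational(1, 11), D))
O = Rational(-132, 5) (O = Mul(Add(0, Mul(-6, 4)), Pow(Mul(Rational(1, 11), 10), -1)) = Mul(Add(0, -24), Pow(Rational(10, 11), -1)) = Mul(-24, Rational(11, 10)) = Rational(-132, 5) ≈ -26.400)
Add(26, Mul(-95, O)) = Add(26, Mul(-95, Rational(-132, 5))) = Add(26, 2508) = 2534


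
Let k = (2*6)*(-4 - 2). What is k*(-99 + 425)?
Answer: -23472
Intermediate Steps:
k = -72 (k = 12*(-6) = -72)
k*(-99 + 425) = -72*(-99 + 425) = -72*326 = -23472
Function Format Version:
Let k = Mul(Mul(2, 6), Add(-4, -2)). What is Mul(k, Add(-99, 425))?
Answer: -23472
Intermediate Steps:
k = -72 (k = Mul(12, -6) = -72)
Mul(k, Add(-99, 425)) = Mul(-72, Add(-99, 425)) = Mul(-72, 326) = -23472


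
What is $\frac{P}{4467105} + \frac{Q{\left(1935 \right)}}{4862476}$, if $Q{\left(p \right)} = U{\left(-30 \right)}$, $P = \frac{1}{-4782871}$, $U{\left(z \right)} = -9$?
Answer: $- \frac{192290287488571}{103889653811400434580} \approx -1.8509 \cdot 10^{-6}$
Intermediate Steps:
$P = - \frac{1}{4782871} \approx -2.0908 \cdot 10^{-7}$
$Q{\left(p \right)} = -9$
$\frac{P}{4467105} + \frac{Q{\left(1935 \right)}}{4862476} = - \frac{1}{4782871 \cdot 4467105} - \frac{9}{4862476} = \left(- \frac{1}{4782871}\right) \frac{1}{4467105} - \frac{9}{4862476} = - \frac{1}{21365586958455} - \frac{9}{4862476} = - \frac{192290287488571}{103889653811400434580}$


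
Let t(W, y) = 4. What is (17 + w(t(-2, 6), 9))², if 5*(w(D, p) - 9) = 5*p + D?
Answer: 32041/25 ≈ 1281.6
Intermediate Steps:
w(D, p) = 9 + p + D/5 (w(D, p) = 9 + (5*p + D)/5 = 9 + (D + 5*p)/5 = 9 + (p + D/5) = 9 + p + D/5)
(17 + w(t(-2, 6), 9))² = (17 + (9 + 9 + (⅕)*4))² = (17 + (9 + 9 + ⅘))² = (17 + 94/5)² = (179/5)² = 32041/25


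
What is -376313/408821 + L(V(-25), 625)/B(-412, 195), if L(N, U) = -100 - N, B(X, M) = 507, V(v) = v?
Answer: -10545346/9870107 ≈ -1.0684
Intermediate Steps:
-376313/408821 + L(V(-25), 625)/B(-412, 195) = -376313/408821 + (-100 - 1*(-25))/507 = -376313*1/408821 + (-100 + 25)*(1/507) = -53759/58403 - 75*1/507 = -53759/58403 - 25/169 = -10545346/9870107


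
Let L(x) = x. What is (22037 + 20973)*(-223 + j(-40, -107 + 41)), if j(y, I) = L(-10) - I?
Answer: -7182670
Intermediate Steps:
j(y, I) = -10 - I
(22037 + 20973)*(-223 + j(-40, -107 + 41)) = (22037 + 20973)*(-223 + (-10 - (-107 + 41))) = 43010*(-223 + (-10 - 1*(-66))) = 43010*(-223 + (-10 + 66)) = 43010*(-223 + 56) = 43010*(-167) = -7182670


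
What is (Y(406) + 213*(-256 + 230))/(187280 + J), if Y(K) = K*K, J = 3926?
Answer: 79649/95603 ≈ 0.83312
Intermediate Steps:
Y(K) = K²
(Y(406) + 213*(-256 + 230))/(187280 + J) = (406² + 213*(-256 + 230))/(187280 + 3926) = (164836 + 213*(-26))/191206 = (164836 - 5538)*(1/191206) = 159298*(1/191206) = 79649/95603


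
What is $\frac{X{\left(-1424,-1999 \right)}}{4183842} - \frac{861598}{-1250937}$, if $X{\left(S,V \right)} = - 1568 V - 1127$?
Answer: $\frac{2508119018767}{1744574253318} \approx 1.4377$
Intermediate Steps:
$X{\left(S,V \right)} = -1127 - 1568 V$
$\frac{X{\left(-1424,-1999 \right)}}{4183842} - \frac{861598}{-1250937} = \frac{-1127 - -3134432}{4183842} - \frac{861598}{-1250937} = \left(-1127 + 3134432\right) \frac{1}{4183842} - - \frac{861598}{1250937} = 3133305 \cdot \frac{1}{4183842} + \frac{861598}{1250937} = \frac{1044435}{1394614} + \frac{861598}{1250937} = \frac{2508119018767}{1744574253318}$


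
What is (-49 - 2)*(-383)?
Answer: 19533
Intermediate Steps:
(-49 - 2)*(-383) = -51*(-383) = 19533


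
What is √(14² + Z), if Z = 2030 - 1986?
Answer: 4*√15 ≈ 15.492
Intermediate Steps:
Z = 44
√(14² + Z) = √(14² + 44) = √(196 + 44) = √240 = 4*√15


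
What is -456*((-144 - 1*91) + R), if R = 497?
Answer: -119472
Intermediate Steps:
-456*((-144 - 1*91) + R) = -456*((-144 - 1*91) + 497) = -456*((-144 - 91) + 497) = -456*(-235 + 497) = -456*262 = -119472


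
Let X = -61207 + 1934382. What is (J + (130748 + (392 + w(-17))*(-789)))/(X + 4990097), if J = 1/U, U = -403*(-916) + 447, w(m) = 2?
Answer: -66570712209/2536631014840 ≈ -0.026244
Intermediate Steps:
U = 369595 (U = 369148 + 447 = 369595)
J = 1/369595 ≈ 2.7057e-6
X = 1873175
(J + (130748 + (392 + w(-17))*(-789)))/(X + 4990097) = (1/369595 + (130748 + (392 + 2)*(-789)))/(1873175 + 4990097) = (1/369595 + (130748 + 394*(-789)))/6863272 = (1/369595 + (130748 - 310866))*(1/6863272) = (1/369595 - 180118)*(1/6863272) = -66570712209/369595*1/6863272 = -66570712209/2536631014840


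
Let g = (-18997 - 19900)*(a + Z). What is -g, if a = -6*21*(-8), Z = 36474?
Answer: 1457937354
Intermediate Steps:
a = 1008 (a = -126*(-8) = 1008)
g = -1457937354 (g = (-18997 - 19900)*(1008 + 36474) = -38897*37482 = -1457937354)
-g = -1*(-1457937354) = 1457937354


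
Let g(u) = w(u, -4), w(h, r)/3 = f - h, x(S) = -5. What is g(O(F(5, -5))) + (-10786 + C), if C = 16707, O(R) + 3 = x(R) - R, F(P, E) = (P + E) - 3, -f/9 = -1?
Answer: 5963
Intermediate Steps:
f = 9 (f = -9*(-1) = 9)
F(P, E) = -3 + E + P (F(P, E) = (E + P) - 3 = -3 + E + P)
O(R) = -8 - R (O(R) = -3 + (-5 - R) = -8 - R)
w(h, r) = 27 - 3*h (w(h, r) = 3*(9 - h) = 27 - 3*h)
g(u) = 27 - 3*u
g(O(F(5, -5))) + (-10786 + C) = (27 - 3*(-8 - (-3 - 5 + 5))) + (-10786 + 16707) = (27 - 3*(-8 - 1*(-3))) + 5921 = (27 - 3*(-8 + 3)) + 5921 = (27 - 3*(-5)) + 5921 = (27 + 15) + 5921 = 42 + 5921 = 5963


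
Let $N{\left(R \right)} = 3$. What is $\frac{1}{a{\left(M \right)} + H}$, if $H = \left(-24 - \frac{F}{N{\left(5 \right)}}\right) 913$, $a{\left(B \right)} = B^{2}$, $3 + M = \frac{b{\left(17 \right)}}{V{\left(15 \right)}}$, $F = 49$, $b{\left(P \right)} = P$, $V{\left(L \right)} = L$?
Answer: $- \frac{225}{8284691} \approx -2.7159 \cdot 10^{-5}$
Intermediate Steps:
$M = - \frac{28}{15}$ ($M = -3 + \frac{17}{15} = - \frac{28}{15} \approx -1.8667$)
$H = - \frac{110473}{3}$ ($H = \left(-24 - \frac{49}{3}\right) 913 = \left(- \frac{121}{3}\right) 913 = - \frac{110473}{3} \approx -36824.0$)
$\frac{1}{a{\left(M \right)} + H} = \frac{1}{\left(- \frac{28}{15}\right)^{2} - \frac{110473}{3}} = \frac{1}{\frac{784}{225} - \frac{110473}{3}} = \frac{1}{- \frac{8284691}{225}} = - \frac{225}{8284691}$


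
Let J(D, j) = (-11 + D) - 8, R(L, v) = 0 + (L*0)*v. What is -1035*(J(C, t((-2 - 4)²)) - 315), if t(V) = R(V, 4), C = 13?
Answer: 332235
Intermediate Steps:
R(L, v) = 0 (R(L, v) = 0 + 0*v = 0 + 0 = 0)
t(V) = 0
J(D, j) = -19 + D
-1035*(J(C, t((-2 - 4)²)) - 315) = -1035*((-19 + 13) - 315) = -1035*(-6 - 315) = -1035*(-321) = 332235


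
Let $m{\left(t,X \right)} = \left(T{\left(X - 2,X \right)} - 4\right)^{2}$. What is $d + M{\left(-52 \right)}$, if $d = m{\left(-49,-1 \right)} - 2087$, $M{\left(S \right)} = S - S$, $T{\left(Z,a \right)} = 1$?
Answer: $-2078$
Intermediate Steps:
$m{\left(t,X \right)} = 9$ ($m{\left(t,X \right)} = \left(1 - 4\right)^{2} = \left(-3\right)^{2} = 9$)
$M{\left(S \right)} = 0$
$d = -2078$ ($d = 9 - 2087 = -2078$)
$d + M{\left(-52 \right)} = -2078 + 0 = -2078$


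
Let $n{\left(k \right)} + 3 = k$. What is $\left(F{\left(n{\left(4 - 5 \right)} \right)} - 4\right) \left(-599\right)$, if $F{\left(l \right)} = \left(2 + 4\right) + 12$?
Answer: $-8386$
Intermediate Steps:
$n{\left(k \right)} = -3 + k$
$F{\left(l \right)} = 18$ ($F{\left(l \right)} = 6 + 12 = 18$)
$\left(F{\left(n{\left(4 - 5 \right)} \right)} - 4\right) \left(-599\right) = \left(18 - 4\right) \left(-599\right) = 14 \left(-599\right) = -8386$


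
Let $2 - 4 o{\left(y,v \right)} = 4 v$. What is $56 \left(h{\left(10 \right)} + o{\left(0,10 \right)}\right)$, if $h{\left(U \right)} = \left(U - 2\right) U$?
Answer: $3948$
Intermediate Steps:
$h{\left(U \right)} = U \left(-2 + U\right)$ ($h{\left(U \right)} = \left(-2 + U\right) U = U \left(-2 + U\right)$)
$o{\left(y,v \right)} = \frac{1}{2} - v$ ($o{\left(y,v \right)} = \frac{1}{2} - \frac{4 v}{4} = \frac{1}{2} - v$)
$56 \left(h{\left(10 \right)} + o{\left(0,10 \right)}\right) = 56 \left(10 \left(-2 + 10\right) + \left(\frac{1}{2} - 10\right)\right) = 56 \left(10 \cdot 8 + \left(\frac{1}{2} - 10\right)\right) = 56 \left(80 - \frac{19}{2}\right) = 56 \cdot \frac{141}{2} = 3948$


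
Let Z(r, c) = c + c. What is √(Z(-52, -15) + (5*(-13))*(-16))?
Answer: √1010 ≈ 31.780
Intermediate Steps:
Z(r, c) = 2*c
√(Z(-52, -15) + (5*(-13))*(-16)) = √(2*(-15) + (5*(-13))*(-16)) = √(-30 - 65*(-16)) = √(-30 + 1040) = √1010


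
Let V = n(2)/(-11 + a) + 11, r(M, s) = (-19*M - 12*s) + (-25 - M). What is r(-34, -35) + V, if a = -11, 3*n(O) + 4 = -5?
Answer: 23895/22 ≈ 1086.1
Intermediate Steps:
n(O) = -3 (n(O) = -4/3 + (⅓)*(-5) = -4/3 - 5/3 = -3)
r(M, s) = -25 - 20*M - 12*s
V = 245/22 (V = -3/(-11 - 11) + 11 = -3/(-22) + 11 = -1/22*(-3) + 11 = 3/22 + 11 = 245/22 ≈ 11.136)
r(-34, -35) + V = (-25 - 20*(-34) - 12*(-35)) + 245/22 = (-25 + 680 + 420) + 245/22 = 1075 + 245/22 = 23895/22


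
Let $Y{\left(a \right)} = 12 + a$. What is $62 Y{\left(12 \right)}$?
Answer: $1488$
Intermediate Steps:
$62 Y{\left(12 \right)} = 62 \left(12 + 12\right) = 62 \cdot 24 = 1488$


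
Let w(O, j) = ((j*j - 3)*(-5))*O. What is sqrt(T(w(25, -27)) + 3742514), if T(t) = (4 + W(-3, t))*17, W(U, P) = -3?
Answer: sqrt(3742531) ≈ 1934.6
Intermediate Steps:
w(O, j) = O*(15 - 5*j**2) (w(O, j) = ((j**2 - 3)*(-5))*O = ((-3 + j**2)*(-5))*O = (15 - 5*j**2)*O = O*(15 - 5*j**2))
T(t) = 17 (T(t) = (4 - 3)*17 = 1*17 = 17)
sqrt(T(w(25, -27)) + 3742514) = sqrt(17 + 3742514) = sqrt(3742531)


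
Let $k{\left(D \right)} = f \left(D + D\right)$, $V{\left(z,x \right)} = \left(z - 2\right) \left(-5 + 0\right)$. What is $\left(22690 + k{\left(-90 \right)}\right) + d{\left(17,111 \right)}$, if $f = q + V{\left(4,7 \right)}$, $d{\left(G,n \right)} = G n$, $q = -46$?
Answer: $34657$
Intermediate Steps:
$V{\left(z,x \right)} = 10 - 5 z$ ($V{\left(z,x \right)} = \left(-2 + z\right) \left(-5\right) = 10 - 5 z$)
$f = -56$ ($f = -46 + \left(10 - 20\right) = -46 - 10 = -56$)
$k{\left(D \right)} = - 112 D$ ($k{\left(D \right)} = - 56 \left(D + D\right) = - 56 \cdot 2 D = - 112 D$)
$\left(22690 + k{\left(-90 \right)}\right) + d{\left(17,111 \right)} = \left(22690 - -10080\right) + 17 \cdot 111 = \left(22690 + 10080\right) + 1887 = 32770 + 1887 = 34657$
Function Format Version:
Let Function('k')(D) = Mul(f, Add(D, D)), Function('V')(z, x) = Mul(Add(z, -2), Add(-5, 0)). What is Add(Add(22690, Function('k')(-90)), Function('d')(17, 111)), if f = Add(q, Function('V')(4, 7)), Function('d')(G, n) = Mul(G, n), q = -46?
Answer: 34657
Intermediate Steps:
Function('V')(z, x) = Add(10, Mul(-5, z)) (Function('V')(z, x) = Mul(Add(-2, z), -5) = Add(10, Mul(-5, z)))
f = -56 (f = Add(-46, Add(10, Mul(-5, 4))) = Add(-46, Add(10, -20)) = Add(-46, -10) = -56)
Function('k')(D) = Mul(-112, D) (Function('k')(D) = Mul(-56, Add(D, D)) = Mul(-56, Mul(2, D)) = Mul(-112, D))
Add(Add(22690, Function('k')(-90)), Function('d')(17, 111)) = Add(Add(22690, Mul(-112, -90)), Mul(17, 111)) = Add(Add(22690, 10080), 1887) = Add(32770, 1887) = 34657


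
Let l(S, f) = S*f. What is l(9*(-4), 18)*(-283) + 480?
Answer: 183864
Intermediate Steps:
l(9*(-4), 18)*(-283) + 480 = ((9*(-4))*18)*(-283) + 480 = -36*18*(-283) + 480 = -648*(-283) + 480 = 183384 + 480 = 183864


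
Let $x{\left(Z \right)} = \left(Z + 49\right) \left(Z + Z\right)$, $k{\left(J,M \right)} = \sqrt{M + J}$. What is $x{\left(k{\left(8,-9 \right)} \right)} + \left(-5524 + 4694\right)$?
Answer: $-832 + 98 i \approx -832.0 + 98.0 i$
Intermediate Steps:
$k{\left(J,M \right)} = \sqrt{J + M}$
$x{\left(Z \right)} = 2 Z \left(49 + Z\right)$ ($x{\left(Z \right)} = \left(49 + Z\right) 2 Z = 2 Z \left(49 + Z\right)$)
$x{\left(k{\left(8,-9 \right)} \right)} + \left(-5524 + 4694\right) = 2 \sqrt{8 - 9} \left(49 + \sqrt{8 - 9}\right) + \left(-5524 + 4694\right) = 2 \sqrt{-1} \left(49 + \sqrt{-1}\right) - 830 = 2 i \left(49 + i\right) - 830 = -830 + 2 i \left(49 + i\right)$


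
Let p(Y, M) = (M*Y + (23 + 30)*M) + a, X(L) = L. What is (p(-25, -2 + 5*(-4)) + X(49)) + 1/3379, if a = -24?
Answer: -1996988/3379 ≈ -591.00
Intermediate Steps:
p(Y, M) = -24 + 53*M + M*Y (p(Y, M) = (M*Y + (23 + 30)*M) - 24 = (M*Y + 53*M) - 24 = (53*M + M*Y) - 24 = -24 + 53*M + M*Y)
(p(-25, -2 + 5*(-4)) + X(49)) + 1/3379 = ((-24 + 53*(-2 + 5*(-4)) + (-2 + 5*(-4))*(-25)) + 49) + 1/3379 = ((-24 + 53*(-2 - 20) + (-2 - 20)*(-25)) + 49) + 1/3379 = ((-24 + 53*(-22) - 22*(-25)) + 49) + 1/3379 = ((-24 - 1166 + 550) + 49) + 1/3379 = (-640 + 49) + 1/3379 = -591 + 1/3379 = -1996988/3379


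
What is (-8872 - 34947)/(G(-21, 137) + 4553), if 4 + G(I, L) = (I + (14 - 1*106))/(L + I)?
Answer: -5083004/527571 ≈ -9.6347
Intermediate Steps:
G(I, L) = -4 + (-92 + I)/(I + L) (G(I, L) = -4 + (I + (14 - 1*106))/(L + I) = -4 + (I + (14 - 106))/(I + L) = -4 + (I - 92)/(I + L) = -4 + (-92 + I)/(I + L))
(-8872 - 34947)/(G(-21, 137) + 4553) = (-8872 - 34947)/((-92 - 4*137 - 3*(-21))/(-21 + 137) + 4553) = -43819/((-92 - 548 + 63)/116 + 4553) = -43819/((1/116)*(-577) + 4553) = -43819/(-577/116 + 4553) = -43819/527571/116 = -43819*116/527571 = -5083004/527571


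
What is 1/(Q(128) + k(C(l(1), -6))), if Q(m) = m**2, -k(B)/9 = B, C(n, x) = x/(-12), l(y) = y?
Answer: 2/32759 ≈ 6.1052e-5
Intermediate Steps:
C(n, x) = -x/12 (C(n, x) = x*(-1/12) = -x/12)
k(B) = -9*B
1/(Q(128) + k(C(l(1), -6))) = 1/(128**2 - (-3)*(-6)/4) = 1/(16384 - 9*1/2) = 1/(16384 - 9/2) = 1/(32759/2) = 2/32759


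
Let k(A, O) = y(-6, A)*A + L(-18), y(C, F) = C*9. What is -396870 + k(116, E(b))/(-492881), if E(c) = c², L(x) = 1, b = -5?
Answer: -195609676207/492881 ≈ -3.9687e+5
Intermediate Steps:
y(C, F) = 9*C
k(A, O) = 1 - 54*A (k(A, O) = (9*(-6))*A + 1 = -54*A + 1 = 1 - 54*A)
-396870 + k(116, E(b))/(-492881) = -396870 + (1 - 54*116)/(-492881) = -396870 + (1 - 6264)*(-1/492881) = -396870 - 6263*(-1/492881) = -396870 + 6263/492881 = -195609676207/492881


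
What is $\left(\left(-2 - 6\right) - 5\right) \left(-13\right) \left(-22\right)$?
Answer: $-3718$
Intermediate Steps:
$\left(\left(-2 - 6\right) - 5\right) \left(-13\right) \left(-22\right) = \left(-8 - 5\right) \left(-13\right) \left(-22\right) = \left(-13\right) \left(-13\right) \left(-22\right) = 169 \left(-22\right) = -3718$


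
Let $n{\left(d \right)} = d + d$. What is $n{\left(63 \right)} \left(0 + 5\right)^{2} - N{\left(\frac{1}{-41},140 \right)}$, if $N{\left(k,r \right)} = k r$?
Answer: $\frac{129290}{41} \approx 3153.4$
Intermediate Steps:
$n{\left(d \right)} = 2 d$
$n{\left(63 \right)} \left(0 + 5\right)^{2} - N{\left(\frac{1}{-41},140 \right)} = 2 \cdot 63 \left(0 + 5\right)^{2} - \frac{1}{-41} \cdot 140 = 126 \cdot 5^{2} - \left(- \frac{1}{41}\right) 140 = 126 \cdot 25 - - \frac{140}{41} = 3150 + \frac{140}{41} = \frac{129290}{41}$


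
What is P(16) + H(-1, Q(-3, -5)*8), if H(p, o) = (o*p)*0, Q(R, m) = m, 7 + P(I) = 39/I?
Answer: -73/16 ≈ -4.5625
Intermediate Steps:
P(I) = -7 + 39/I
H(p, o) = 0
P(16) + H(-1, Q(-3, -5)*8) = (-7 + 39/16) + 0 = -73/16 + 0 = -73/16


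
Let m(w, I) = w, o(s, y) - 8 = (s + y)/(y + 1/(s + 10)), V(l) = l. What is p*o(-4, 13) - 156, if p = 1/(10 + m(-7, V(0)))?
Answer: -36286/237 ≈ -153.11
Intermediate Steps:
o(s, y) = 8 + (s + y)/(y + 1/(10 + s)) (o(s, y) = 8 + (s + y)/(y + 1/(s + 10)) = 8 + (s + y)/(y + 1/(10 + s)))
p = ⅓ (p = 1/(10 - 7) = 1/3 = ⅓ ≈ 0.33333)
p*o(-4, 13) - 156 = ((8 + (-4)² + 10*(-4) + 90*13 + 9*(-4)*13)/(1 + 10*13 - 4*13))/3 - 156 = ((8 + 16 - 40 + 1170 - 468)/(1 + 130 - 52))/3 - 156 = (686/79)/3 - 156 = ((1/79)*686)/3 - 156 = (⅓)*(686/79) - 156 = 686/237 - 156 = -36286/237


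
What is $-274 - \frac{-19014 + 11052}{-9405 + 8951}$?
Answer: $- \frac{66179}{227} \approx -291.54$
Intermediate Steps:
$-274 - \frac{-19014 + 11052}{-9405 + 8951} = -274 - - \frac{7962}{-454} = -274 - \left(-7962\right) \left(- \frac{1}{454}\right) = -274 - \frac{3981}{227} = - \frac{66179}{227}$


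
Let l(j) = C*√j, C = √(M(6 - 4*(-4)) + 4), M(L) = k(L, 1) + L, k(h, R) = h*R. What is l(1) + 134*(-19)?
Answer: -2546 + 4*√3 ≈ -2539.1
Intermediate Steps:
k(h, R) = R*h
M(L) = 2*L (M(L) = 1*L + L = L + L = 2*L)
C = 4*√3 (C = √(2*(6 - 4*(-4)) + 4) = √(2*(6 + 16) + 4) = √(2*22 + 4) = √(44 + 4) = √48 = 4*√3 ≈ 6.9282)
l(j) = 4*√3*√j (l(j) = (4*√3)*√j = 4*√3*√j)
l(1) + 134*(-19) = 4*√3*√1 + 134*(-19) = 4*√3*1 - 2546 = 4*√3 - 2546 = -2546 + 4*√3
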